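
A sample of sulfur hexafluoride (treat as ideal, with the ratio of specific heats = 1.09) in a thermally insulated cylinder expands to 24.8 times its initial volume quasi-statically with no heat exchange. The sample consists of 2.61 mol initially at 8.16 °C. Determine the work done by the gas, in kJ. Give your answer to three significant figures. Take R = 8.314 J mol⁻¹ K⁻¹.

For a reversible adiabat TV^(γ−1) is constant, so T₂ = T₁ (V₁/V₂)^(γ−1).
T₁ = 8.16 °C = 281.3 K.
T₂ = 281.3 × (1/24.8)^(0.09) = 210.7 K.
Q = 0, so ΔU = W_on_gas = nCᵥΔT with Cᵥ = R/(γ−1) = 92.38 J/(mol·K).
ΔU = 2.61 × 92.38 × (210.7 − 281.3) = -17020 J.
Work done by the gas = −ΔU = 17020 J.

W ≈ 17.0 kJ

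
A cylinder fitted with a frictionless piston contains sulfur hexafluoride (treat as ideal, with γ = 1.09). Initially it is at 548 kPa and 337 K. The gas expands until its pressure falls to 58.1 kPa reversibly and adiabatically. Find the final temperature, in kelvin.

T₂ ≈ 280 K

Adiabatic: T₂/T₁ = (P₂/P₁)^((γ−1)/γ).
T₂ = 337 × (58.1/548)^(0.0826) = 280 K.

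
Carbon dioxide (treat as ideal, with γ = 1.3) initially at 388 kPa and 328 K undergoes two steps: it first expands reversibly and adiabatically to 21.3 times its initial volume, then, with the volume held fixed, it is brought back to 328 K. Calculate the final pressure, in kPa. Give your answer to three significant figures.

Adiabatic step (PV^γ = const): P₂ = 388×(1/21.3)^(1.3) = 7.277 kPa; T₂ = 328×(1/21.3)^(0.3) = 131 K.
Isochoric: P₃ = P₂(T₃/T₂) = 7.277 × (328/131) = 18.22 kPa.

P₃ ≈ 18.2 kPa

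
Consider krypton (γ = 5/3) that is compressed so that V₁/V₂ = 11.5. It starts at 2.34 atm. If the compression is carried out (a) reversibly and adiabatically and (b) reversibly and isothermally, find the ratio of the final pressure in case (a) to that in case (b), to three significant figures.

P_adiabatic / P_isothermal ≈ 5.09

Isothermal: P_b = P₁(V₁/V₂) = 2.34×11.5.
Adiabatic: P_a = P₁(V₁/V₂)^γ = 2.34×11.5^(5/3).
P_a/P_b = (V₁/V₂)^(γ−1) = 11.5^(2/3) = 5.095.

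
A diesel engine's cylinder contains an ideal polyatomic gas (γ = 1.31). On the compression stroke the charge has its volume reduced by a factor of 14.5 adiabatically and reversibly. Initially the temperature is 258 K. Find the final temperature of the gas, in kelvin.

Adiabatic: T₁V₁^(γ−1) = T₂V₂^(γ−1) ⇒ T₂ = T₁ (V₁/V₂)^(γ−1).
T₂ = 258 × 14.5^(0.31) = 591.1 K.

T₂ ≈ 591 K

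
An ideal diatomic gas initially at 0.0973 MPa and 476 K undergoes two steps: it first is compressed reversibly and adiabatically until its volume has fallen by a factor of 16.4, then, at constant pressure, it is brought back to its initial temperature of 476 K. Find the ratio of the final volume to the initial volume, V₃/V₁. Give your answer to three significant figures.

V₃/V₁ ≈ 0.0199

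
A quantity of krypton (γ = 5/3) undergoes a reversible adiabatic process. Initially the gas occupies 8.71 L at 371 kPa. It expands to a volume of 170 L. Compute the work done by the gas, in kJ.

P₂ = P₁(V₁/V₂)^γ = 371×(8.71/170)^(5/3) = 2.622 kPa.
For a reversible adiabat, W_by_gas = (P₁V₁ − P₂V₂)/(γ−1).
W_by = (371000×0.00871 − 2622×0.17) / (2/3) = 4178 J.

W ≈ 4.18 kJ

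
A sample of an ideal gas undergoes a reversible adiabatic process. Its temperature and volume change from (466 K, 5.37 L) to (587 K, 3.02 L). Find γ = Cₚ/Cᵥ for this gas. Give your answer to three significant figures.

TV^(γ−1) = const ⇒ γ − 1 = ln(T₂/T₁) / ln(V₁/V₂).
γ = 1 + ln(587/466) / ln(5.37/3.02) = 1.401.

γ ≈ 1.40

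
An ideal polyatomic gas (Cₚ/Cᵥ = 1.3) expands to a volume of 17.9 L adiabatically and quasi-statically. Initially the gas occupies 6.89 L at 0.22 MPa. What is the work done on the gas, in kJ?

W ≈ -1.26 kJ

P₂ = P₁(V₁/V₂)^γ = 0.22×(6.89/17.9)^(1.3) = 0.06359 MPa.
For a reversible adiabat, W_by_gas = (P₁V₁ − P₂V₂)/(γ−1).
W_by = (220000×0.00689 − 63590×0.0179) / (0.3) = 1258 J.
W_on_gas = −W_by = -1258 J.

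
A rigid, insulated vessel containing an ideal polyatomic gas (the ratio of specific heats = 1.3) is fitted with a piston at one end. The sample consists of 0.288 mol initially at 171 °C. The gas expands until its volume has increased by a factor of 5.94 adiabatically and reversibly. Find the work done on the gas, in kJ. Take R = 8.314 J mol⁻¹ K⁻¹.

W ≈ -1.47 kJ

Adiabatic: T₁V₁^(γ−1) = T₂V₂^(γ−1) ⇒ T₂ = T₁ (V₁/V₂)^(γ−1).
T₁ = 171 °C = 444.1 K.
T₂ = 444.1 × (1/5.94)^(0.3) = 260.3 K.
Q = 0, so ΔU = W_on_gas = nCᵥΔT with Cᵥ = R/(γ−1) = 27.71 J/(mol·K).
ΔU = 0.288 × 27.71 × (260.3 − 444.1) = -1468 J.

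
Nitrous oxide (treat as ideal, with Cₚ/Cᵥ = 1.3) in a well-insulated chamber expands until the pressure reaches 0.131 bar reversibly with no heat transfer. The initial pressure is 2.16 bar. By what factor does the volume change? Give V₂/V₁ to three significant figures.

V₂/V₁ ≈ 8.64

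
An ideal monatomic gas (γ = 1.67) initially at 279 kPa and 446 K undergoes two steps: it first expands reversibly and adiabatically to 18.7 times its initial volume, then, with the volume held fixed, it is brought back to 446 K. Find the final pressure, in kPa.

Adiabatic step (PV^γ = const): P₂ = 279×(1/18.7)^(1.67) = 2.097 kPa; T₂ = 446×(1/18.7)^(0.67) = 62.69 K.
Isochoric: P₃ = P₂(T₃/T₂) = 2.097 × (446/62.69) = 14.92 kPa.

P₃ ≈ 14.9 kPa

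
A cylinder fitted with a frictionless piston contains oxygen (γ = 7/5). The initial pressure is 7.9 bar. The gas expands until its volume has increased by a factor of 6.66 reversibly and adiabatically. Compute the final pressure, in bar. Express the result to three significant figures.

P₂ ≈ 0.556 bar

Adiabatic: P₁V₁^γ = P₂V₂^γ ⇒ P₂ = P₁ (V₁/V₂)^γ.
P₂ = 7.9 × (1/6.66)^(7/5) = 0.5556 bar.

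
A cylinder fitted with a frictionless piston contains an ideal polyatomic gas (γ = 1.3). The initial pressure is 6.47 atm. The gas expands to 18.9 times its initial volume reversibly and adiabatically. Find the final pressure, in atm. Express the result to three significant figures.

P₂ ≈ 0.142 atm

Since PV^γ is constant along a reversible adiabat, P₂ = P₁ (V₁/V₂)^γ.
P₂ = 6.47 × (1/18.9)^(1.3) = 0.1417 atm.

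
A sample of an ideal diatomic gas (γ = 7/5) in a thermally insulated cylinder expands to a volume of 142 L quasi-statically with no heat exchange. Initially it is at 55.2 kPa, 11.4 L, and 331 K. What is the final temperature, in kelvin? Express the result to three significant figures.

For a reversible adiabat TV^(γ−1) is constant, so T₂ = T₁ (V₁/V₂)^(γ−1).
T₂ = 331 × (11.4/142)^(2/5) = 120.7 K.

T₂ ≈ 121 K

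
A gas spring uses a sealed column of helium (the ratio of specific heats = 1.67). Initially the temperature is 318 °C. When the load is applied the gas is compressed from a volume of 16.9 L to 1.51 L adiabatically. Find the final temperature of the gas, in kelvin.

Adiabatic: T₁V₁^(γ−1) = T₂V₂^(γ−1) ⇒ T₂ = T₁ (V₁/V₂)^(γ−1).
T₁ = 318 °C = 591.1 K.
T₂ = 591.1 × (16.9/1.51)^(0.67) = 2982 K.

T₂ ≈ 2980 K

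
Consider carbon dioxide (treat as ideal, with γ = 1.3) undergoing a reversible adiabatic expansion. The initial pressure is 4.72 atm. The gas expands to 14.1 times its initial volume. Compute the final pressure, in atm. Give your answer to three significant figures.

Since PV^γ is constant along a reversible adiabat, P₂ = P₁ (V₁/V₂)^γ.
P₂ = 4.72 × (1/14.1)^(1.3) = 0.1513 atm.

P₂ ≈ 0.151 atm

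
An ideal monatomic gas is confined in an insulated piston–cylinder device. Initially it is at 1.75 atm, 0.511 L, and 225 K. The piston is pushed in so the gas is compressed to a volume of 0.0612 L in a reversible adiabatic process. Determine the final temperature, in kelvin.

T₂ ≈ 926 K

For a reversible adiabat TV^(γ−1) is constant, so T₂ = T₁ (V₁/V₂)^(γ−1).
γ = 5/3 for a monatomic ideal gas.
T₂ = 225 × (0.511/0.0612)^(2/3) = 926 K.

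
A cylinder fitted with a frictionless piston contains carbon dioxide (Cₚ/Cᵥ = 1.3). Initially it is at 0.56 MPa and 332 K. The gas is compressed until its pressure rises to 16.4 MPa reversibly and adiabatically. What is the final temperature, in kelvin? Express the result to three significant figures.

T₂ ≈ 724 K

Adiabatic: T₂/T₁ = (P₂/P₁)^((γ−1)/γ).
T₂ = 332 × (16.4/0.56)^(0.231) = 723.8 K.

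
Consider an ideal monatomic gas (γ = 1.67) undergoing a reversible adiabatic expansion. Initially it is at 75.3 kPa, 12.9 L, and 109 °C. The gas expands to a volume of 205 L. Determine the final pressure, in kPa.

Since PV^γ is constant along a reversible adiabat, P₂ = P₁ (V₁/V₂)^γ.
P₂ = 75.3 × (12.9/205)^(1.67) = 0.7428 kPa.

P₂ ≈ 0.743 kPa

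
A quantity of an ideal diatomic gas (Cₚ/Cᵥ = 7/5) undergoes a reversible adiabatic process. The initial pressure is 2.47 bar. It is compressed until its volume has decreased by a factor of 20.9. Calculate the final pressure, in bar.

P₂ ≈ 174 bar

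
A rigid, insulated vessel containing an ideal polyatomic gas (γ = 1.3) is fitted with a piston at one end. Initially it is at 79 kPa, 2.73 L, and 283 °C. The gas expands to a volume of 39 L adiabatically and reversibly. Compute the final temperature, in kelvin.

Adiabatic: T₁V₁^(γ−1) = T₂V₂^(γ−1) ⇒ T₂ = T₁ (V₁/V₂)^(γ−1).
T₁ = 283 °C = 556.1 K.
T₂ = 556.1 × (2.73/39)^(0.3) = 250.5 K.

T₂ ≈ 250 K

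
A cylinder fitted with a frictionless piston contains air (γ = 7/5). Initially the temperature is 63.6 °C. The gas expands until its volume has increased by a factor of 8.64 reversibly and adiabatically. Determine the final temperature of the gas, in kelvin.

For a reversible adiabat TV^(γ−1) is constant, so T₂ = T₁ (V₁/V₂)^(γ−1).
T₁ = 63.6 °C = 336.8 K.
T₂ = 336.8 × (1/8.64)^(2/5) = 142.1 K.

T₂ ≈ 142 K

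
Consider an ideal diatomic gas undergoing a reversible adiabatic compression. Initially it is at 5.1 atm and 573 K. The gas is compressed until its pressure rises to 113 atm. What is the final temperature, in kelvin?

T₂ ≈ 1390 K

Adiabatic: T₂/T₁ = (P₂/P₁)^((γ−1)/γ).
For a diatomic ideal gas γ = 7/5, so (γ−1)/γ = 2/7.
T₂ = 573 × (113/5.1)^(2/7) = 1389 K.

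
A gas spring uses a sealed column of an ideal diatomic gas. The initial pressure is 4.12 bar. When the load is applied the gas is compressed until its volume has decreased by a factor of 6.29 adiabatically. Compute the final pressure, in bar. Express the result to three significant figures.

P₂ ≈ 54.1 bar

Since PV^γ is constant along a reversible adiabat, P₂ = P₁ (V₁/V₂)^γ.
For a diatomic ideal gas γ = 7/5.
P₂ = 4.12 × 6.29^(7/5) = 54.08 bar.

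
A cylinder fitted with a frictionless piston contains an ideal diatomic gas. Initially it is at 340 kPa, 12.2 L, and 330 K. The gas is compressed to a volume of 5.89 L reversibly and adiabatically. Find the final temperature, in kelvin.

T₂ ≈ 442 K

Adiabatic: T₁V₁^(γ−1) = T₂V₂^(γ−1) ⇒ T₂ = T₁ (V₁/V₂)^(γ−1).
γ = 7/5 for a diatomic ideal gas.
T₂ = 330 × (12.2/5.89)^(2/5) = 441.6 K.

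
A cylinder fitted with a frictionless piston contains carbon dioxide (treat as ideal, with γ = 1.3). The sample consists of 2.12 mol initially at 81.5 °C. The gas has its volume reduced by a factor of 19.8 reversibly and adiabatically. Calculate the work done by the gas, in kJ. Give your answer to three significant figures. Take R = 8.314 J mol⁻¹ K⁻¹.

Adiabatic: T₁V₁^(γ−1) = T₂V₂^(γ−1) ⇒ T₂ = T₁ (V₁/V₂)^(γ−1).
T₁ = 81.5 °C = 354.6 K.
T₂ = 354.6 × 19.8^(0.3) = 868.6 K.
Q = 0, so ΔU = W_on_gas = nCᵥΔT with Cᵥ = R/(γ−1) = 27.71 J/(mol·K).
ΔU = 2.12 × 27.71 × (868.6 − 354.6) = 30190 J.
Work done by the gas = −ΔU = -30190 J.

W ≈ -30.2 kJ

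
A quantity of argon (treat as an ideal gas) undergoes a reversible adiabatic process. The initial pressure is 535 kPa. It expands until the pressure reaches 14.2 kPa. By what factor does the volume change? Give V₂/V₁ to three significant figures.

From PV^γ = const, V₂/V₁ = (P₁/P₂)^(1/γ).
For a monatomic ideal gas γ = 5/3.
V₂/V₁ = (535/14.2)^(3/5) = 8.823.

V₂/V₁ ≈ 8.82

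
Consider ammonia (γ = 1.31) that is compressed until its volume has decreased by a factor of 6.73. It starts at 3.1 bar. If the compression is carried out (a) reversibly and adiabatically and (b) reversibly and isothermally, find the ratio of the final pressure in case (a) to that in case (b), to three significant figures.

Isothermal: P_b = P₁(V₁/V₂) = 3.1×6.73.
Adiabatic: P_a = P₁(V₁/V₂)^γ = 3.1×6.73^(1.31).
P_a/P_b = (V₁/V₂)^(γ−1) = 6.73^(0.31) = 1.806.

P_adiabatic / P_isothermal ≈ 1.81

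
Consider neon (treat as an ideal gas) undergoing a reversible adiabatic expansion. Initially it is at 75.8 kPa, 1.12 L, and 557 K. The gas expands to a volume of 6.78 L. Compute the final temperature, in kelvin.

Adiabatic: T₁V₁^(γ−1) = T₂V₂^(γ−1) ⇒ T₂ = T₁ (V₁/V₂)^(γ−1).
γ = 5/3 for a monatomic ideal gas.
T₂ = 557 × (1.12/6.78)^(2/3) = 167.7 K.

T₂ ≈ 168 K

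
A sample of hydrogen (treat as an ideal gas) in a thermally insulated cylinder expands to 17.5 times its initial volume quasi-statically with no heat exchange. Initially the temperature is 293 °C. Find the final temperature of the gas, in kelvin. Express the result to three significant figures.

T₂ ≈ 180 K

Adiabatic: T₁V₁^(γ−1) = T₂V₂^(γ−1) ⇒ T₂ = T₁ (V₁/V₂)^(γ−1).
For a diatomic ideal gas γ = 7/5, so γ−1 = 2/5.
T₁ = 293 °C = 566.1 K.
T₂ = 566.1 × (1/17.5)^(2/5) = 180.2 K.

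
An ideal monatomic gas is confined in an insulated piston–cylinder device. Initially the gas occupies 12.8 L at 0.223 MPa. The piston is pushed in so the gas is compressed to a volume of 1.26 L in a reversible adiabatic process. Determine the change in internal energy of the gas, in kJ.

ΔU ≈ 15.8 kJ

γ = 5/3 for a monatomic ideal gas.
P₂ = P₁(V₁/V₂)^γ = 0.223×(12.8/1.26)^(5/3) = 10.63 MPa.
For a reversible adiabat, W_by_gas = (P₁V₁ − P₂V₂)/(γ−1).
W_by = (223000×0.0128 − 1.063×10^7×0.00126) / (2/3) = -15800 J.
Q = 0 ⇒ ΔU = −W_by = 15800 J.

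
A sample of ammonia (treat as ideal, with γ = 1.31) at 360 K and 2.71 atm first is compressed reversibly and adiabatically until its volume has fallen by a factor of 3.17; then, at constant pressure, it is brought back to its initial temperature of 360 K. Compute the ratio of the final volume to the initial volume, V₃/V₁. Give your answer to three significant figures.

Adiabatic step: V₂/V₁ = 0.3155; T₂ = T₁·3.17^(0.31) = 514.8 K.
Isobaric step: V₃/V₂ = T₃/T₂ = 360/514.8.
V₃/V₁ = (V₂/V₁)(V₃/V₂) = 0.3155 × (360/514.8) = 0.2206.

V₃/V₁ ≈ 0.221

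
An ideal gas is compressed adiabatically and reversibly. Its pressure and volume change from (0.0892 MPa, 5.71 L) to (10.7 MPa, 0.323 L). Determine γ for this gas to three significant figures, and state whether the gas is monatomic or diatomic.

γ ≈ 1.67; monatomic

PV^γ = const ⇒ γ = ln(P₂/P₁) / ln(V₁/V₂).
γ = ln(10.7/0.0892) / ln(5.71/0.323) = 1.667.
γ ≈ 1.67 is close to 5/3, so the gas is monatomic.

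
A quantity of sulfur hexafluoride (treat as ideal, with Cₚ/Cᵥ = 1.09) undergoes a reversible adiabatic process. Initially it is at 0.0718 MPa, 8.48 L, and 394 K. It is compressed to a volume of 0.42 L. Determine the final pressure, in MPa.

P₂ ≈ 1.90 MPa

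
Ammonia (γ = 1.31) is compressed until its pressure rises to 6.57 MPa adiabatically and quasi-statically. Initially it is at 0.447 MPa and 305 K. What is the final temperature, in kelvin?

T₂ ≈ 576 K

Along an adiabat T P^((1−γ)/γ) is constant, so T₂ = T₁ (P₂/P₁)^((γ−1)/γ).
T₂ = 305 × (6.57/0.447)^(0.237) = 576.1 K.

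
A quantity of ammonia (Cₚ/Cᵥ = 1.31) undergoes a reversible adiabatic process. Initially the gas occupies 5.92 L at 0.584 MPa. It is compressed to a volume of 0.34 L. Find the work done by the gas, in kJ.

P₂ = P₁(V₁/V₂)^γ = 0.584×(5.92/0.34)^(1.31) = 24.66 MPa.
For a reversible adiabat, W_by_gas = (P₁V₁ − P₂V₂)/(γ−1).
W_by = (584000×0.00592 − 2.466×10^7×0.00034) / (0.31) = -15890 J.

W ≈ -15.9 kJ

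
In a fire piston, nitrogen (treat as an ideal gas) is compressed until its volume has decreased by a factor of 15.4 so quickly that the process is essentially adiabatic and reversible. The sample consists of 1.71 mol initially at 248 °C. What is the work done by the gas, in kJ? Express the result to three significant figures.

W ≈ -36.8 kJ

Adiabatic: T₁V₁^(γ−1) = T₂V₂^(γ−1) ⇒ T₂ = T₁ (V₁/V₂)^(γ−1).
γ = 7/5 for a diatomic ideal gas, so γ−1 = 2/5.
T₁ = 248 °C = 521.1 K.
T₂ = 521.1 × 15.4^(2/5) = 1556 K.
Q = 0, so ΔU = W_on_gas = nCᵥΔT with Cᵥ = R/(γ−1) = 20.79 J/(mol·K).
ΔU = 1.71 × 20.79 × (1556 − 521.1) = 36780 J.
Work done by the gas = −ΔU = -36780 J.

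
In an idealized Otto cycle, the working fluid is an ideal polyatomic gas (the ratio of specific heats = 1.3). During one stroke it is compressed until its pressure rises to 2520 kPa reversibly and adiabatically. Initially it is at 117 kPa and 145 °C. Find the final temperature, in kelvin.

Along an adiabat T P^((1−γ)/γ) is constant, so T₂ = T₁ (P₂/P₁)^((γ−1)/γ).
T₁ = 145 °C = 418.1 K.
T₂ = 418.1 × (2520/117)^(0.231) = 849.2 K.

T₂ ≈ 849 K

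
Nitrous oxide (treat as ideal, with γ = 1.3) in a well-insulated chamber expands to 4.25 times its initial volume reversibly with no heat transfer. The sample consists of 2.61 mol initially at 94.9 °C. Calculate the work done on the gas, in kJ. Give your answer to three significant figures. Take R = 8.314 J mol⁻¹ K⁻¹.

For a reversible adiabat TV^(γ−1) is constant, so T₂ = T₁ (V₁/V₂)^(γ−1).
T₁ = 94.9 °C = 368 K.
T₂ = 368 × (1/4.25)^(0.3) = 238.4 K.
Q = 0, so ΔU = W_on_gas = nCᵥΔT with Cᵥ = R/(γ−1) = 27.71 J/(mol·K).
ΔU = 2.61 × 27.71 × (238.4 − 368) = -9374 J.

W ≈ -9.37 kJ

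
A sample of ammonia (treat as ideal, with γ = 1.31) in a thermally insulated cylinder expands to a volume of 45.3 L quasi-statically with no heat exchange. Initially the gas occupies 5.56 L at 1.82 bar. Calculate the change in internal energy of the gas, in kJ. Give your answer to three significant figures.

ΔU ≈ -1.56 kJ

P₂ = P₁(V₁/V₂)^γ = 1.82×(5.56/45.3)^(1.31) = 0.1166 bar.
For a reversible adiabat, W_by_gas = (P₁V₁ − P₂V₂)/(γ−1).
W_by = (182000×0.00556 − 11660×0.0453) / (0.31) = 1561 J.
Q = 0 ⇒ ΔU = −W_by = -1561 J.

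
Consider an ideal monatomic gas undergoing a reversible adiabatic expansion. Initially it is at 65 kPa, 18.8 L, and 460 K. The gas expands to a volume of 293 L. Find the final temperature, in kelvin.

T₂ ≈ 73.7 K

For a reversible adiabat TV^(γ−1) is constant, so T₂ = T₁ (V₁/V₂)^(γ−1).
γ = 5/3 for a monatomic ideal gas.
T₂ = 460 × (18.8/293)^(2/3) = 73.73 K.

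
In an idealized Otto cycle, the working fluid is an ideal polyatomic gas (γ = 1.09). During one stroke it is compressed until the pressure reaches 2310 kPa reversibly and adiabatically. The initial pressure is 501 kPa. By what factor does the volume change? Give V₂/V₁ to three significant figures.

From PV^γ = const, V₂/V₁ = (P₁/P₂)^(1/γ).
V₂/V₁ = (501/2310)^(0.917) = 0.2461.

V₂/V₁ ≈ 0.246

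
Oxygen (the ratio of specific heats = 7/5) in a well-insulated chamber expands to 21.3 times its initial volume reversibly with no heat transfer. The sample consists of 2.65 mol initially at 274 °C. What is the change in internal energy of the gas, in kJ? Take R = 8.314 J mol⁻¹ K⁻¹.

Adiabatic: T₁V₁^(γ−1) = T₂V₂^(γ−1) ⇒ T₂ = T₁ (V₁/V₂)^(γ−1).
T₁ = 274 °C = 547.1 K.
T₂ = 547.1 × (1/21.3)^(2/5) = 161 K.
Q = 0, so ΔU = W_on_gas = nCᵥΔT with Cᵥ = R/(γ−1) = 20.79 J/(mol·K).
ΔU = 2.65 × 20.79 × (161 − 547.1) = -21270 J.

ΔU ≈ -21.3 kJ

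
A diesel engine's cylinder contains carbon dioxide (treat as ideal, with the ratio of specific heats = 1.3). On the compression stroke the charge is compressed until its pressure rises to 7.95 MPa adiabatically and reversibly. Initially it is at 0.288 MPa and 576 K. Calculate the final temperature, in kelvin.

T₂ ≈ 1240 K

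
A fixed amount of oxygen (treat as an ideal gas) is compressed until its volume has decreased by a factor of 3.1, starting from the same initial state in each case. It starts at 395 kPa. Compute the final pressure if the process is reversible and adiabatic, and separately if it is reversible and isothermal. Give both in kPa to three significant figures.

For a diatomic ideal gas γ = 7/5.
Isothermal: P₂ = P₁(V₁/V₂) = 395×3.1 = 1224 kPa.
Adiabatic: P₂ = P₁(V₁/V₂)^γ = 395×3.1^(7/5) = 1925 kPa.

adiabatic: 1930 kPa; isothermal: 1220 kPa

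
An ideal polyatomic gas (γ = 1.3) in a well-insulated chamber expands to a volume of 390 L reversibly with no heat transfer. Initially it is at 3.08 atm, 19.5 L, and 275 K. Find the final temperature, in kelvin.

T₂ ≈ 112 K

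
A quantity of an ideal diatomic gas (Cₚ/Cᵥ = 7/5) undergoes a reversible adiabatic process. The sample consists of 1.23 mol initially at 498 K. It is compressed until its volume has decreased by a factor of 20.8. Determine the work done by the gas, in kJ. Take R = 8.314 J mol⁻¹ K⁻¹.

W ≈ -30.1 kJ

For a reversible adiabat TV^(γ−1) is constant, so T₂ = T₁ (V₁/V₂)^(γ−1).
T₂ = 498 × 20.8^(2/5) = 1677 K.
Q = 0, so ΔU = W_on_gas = nCᵥΔT with Cᵥ = R/(γ−1) = 20.79 J/(mol·K).
ΔU = 1.23 × 20.79 × (1677 − 498) = 30130 J.
Work done by the gas = −ΔU = -30130 J.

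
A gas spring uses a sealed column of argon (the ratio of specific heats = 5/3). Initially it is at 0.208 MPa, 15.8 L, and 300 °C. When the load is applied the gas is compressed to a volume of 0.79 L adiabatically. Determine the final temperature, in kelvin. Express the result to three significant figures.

T₂ ≈ 4220 K

For a reversible adiabat TV^(γ−1) is constant, so T₂ = T₁ (V₁/V₂)^(γ−1).
T₁ = 300 °C = 573.1 K.
T₂ = 573.1 × (15.8/0.79)^(2/3) = 4223 K.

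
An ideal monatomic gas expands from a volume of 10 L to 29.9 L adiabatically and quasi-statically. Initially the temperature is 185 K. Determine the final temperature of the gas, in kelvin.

T₂ ≈ 89.1 K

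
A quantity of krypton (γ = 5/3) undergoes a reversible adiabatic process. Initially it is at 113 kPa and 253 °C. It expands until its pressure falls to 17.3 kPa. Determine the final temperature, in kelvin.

T₂ ≈ 248 K

Along an adiabat T P^((1−γ)/γ) is constant, so T₂ = T₁ (P₂/P₁)^((γ−1)/γ).
T₁ = 253 °C = 526.1 K.
T₂ = 526.1 × (17.3/113)^(2/5) = 248.4 K.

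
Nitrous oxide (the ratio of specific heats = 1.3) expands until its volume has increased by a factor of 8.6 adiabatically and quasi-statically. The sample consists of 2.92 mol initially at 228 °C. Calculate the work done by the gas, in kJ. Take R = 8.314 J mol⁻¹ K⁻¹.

W ≈ 19.3 kJ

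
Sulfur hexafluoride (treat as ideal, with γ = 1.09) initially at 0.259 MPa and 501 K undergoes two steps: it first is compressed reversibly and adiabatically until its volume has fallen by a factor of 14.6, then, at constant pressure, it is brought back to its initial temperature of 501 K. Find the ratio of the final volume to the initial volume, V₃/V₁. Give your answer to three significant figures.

Adiabatic step: V₂/V₁ = 0.06849; T₂ = T₁·14.6^(0.09) = 637.7 K.
Isobaric step: V₃/V₂ = T₃/T₂ = 501/637.7.
V₃/V₁ = (V₂/V₁)(V₃/V₂) = 0.06849 × (501/637.7) = 0.05381.

V₃/V₁ ≈ 0.0538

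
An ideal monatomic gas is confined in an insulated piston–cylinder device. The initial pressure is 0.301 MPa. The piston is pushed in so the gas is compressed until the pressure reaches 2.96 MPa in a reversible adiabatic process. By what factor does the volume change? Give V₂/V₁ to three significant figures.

From PV^γ = const, V₂/V₁ = (P₁/P₂)^(1/γ).
For a monatomic ideal gas γ = 5/3.
V₂/V₁ = (0.301/2.96)^(3/5) = 0.2537.

V₂/V₁ ≈ 0.254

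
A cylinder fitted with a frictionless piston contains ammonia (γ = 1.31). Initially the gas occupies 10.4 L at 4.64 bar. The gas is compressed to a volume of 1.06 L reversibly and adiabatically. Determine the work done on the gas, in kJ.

P₂ = P₁(V₁/V₂)^γ = 4.64×(10.4/1.06)^(1.31) = 92.4 bar.
For a reversible adiabat, W_by_gas = (P₁V₁ − P₂V₂)/(γ−1).
W_by = (464000×0.0104 − 9.24×10^6×0.00106) / (0.31) = -16030 J.
W_on_gas = −W_by = 16030 J.

W ≈ 16.0 kJ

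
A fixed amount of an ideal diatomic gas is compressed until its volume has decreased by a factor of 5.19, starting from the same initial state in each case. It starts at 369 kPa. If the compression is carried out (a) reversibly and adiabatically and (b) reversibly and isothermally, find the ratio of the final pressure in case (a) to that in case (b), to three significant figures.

P_adiabatic / P_isothermal ≈ 1.93

For a diatomic ideal gas γ = 7/5.
Isothermal: P_b = P₁(V₁/V₂) = 369×5.19.
Adiabatic: P_a = P₁(V₁/V₂)^γ = 369×5.19^(7/5).
P_a/P_b = (V₁/V₂)^(γ−1) = 5.19^(2/5) = 1.932.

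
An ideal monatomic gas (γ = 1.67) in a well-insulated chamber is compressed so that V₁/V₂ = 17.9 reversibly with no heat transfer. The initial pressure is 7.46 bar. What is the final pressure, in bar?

P₂ ≈ 923 bar

Adiabatic: P₁V₁^γ = P₂V₂^γ ⇒ P₂ = P₁ (V₁/V₂)^γ.
P₂ = 7.46 × 17.9^(1.67) = 922.6 bar.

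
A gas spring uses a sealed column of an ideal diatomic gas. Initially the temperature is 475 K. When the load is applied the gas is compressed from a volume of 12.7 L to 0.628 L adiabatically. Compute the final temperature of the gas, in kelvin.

Adiabatic: T₁V₁^(γ−1) = T₂V₂^(γ−1) ⇒ T₂ = T₁ (V₁/V₂)^(γ−1).
For a diatomic ideal gas γ = 7/5, so γ−1 = 2/5.
T₂ = 475 × (12.7/0.628)^(2/5) = 1581 K.

T₂ ≈ 1580 K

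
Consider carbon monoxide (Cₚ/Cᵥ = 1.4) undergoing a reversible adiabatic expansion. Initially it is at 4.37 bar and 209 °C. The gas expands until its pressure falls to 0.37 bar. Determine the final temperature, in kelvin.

T₂ ≈ 238 K

Adiabatic: T₂/T₁ = (P₂/P₁)^((γ−1)/γ).
T₁ = 209 °C = 482.1 K.
T₂ = 482.1 × (0.37/4.37)^(0.286) = 238.1 K.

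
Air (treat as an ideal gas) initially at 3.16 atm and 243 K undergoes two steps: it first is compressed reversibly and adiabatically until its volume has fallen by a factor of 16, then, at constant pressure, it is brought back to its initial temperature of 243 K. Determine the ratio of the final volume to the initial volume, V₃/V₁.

V₃/V₁ ≈ 0.0206

For a diatomic ideal gas γ = 7/5.
Adiabatic step: V₂/V₁ = 0.0625; T₂ = T₁·16^(2/5) = 736.6 K.
Isobaric step: V₃/V₂ = T₃/T₂ = 243/736.6.
V₃/V₁ = (V₂/V₁)(V₃/V₂) = 0.0625 × (243/736.6) = 0.02062.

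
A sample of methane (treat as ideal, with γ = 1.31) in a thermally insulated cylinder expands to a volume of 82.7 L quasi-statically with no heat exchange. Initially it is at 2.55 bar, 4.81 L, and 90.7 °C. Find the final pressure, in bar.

P₂ ≈ 0.0614 bar

Adiabatic: P₁V₁^γ = P₂V₂^γ ⇒ P₂ = P₁ (V₁/V₂)^γ.
P₂ = 2.55 × (4.81/82.7)^(1.31) = 0.06141 bar.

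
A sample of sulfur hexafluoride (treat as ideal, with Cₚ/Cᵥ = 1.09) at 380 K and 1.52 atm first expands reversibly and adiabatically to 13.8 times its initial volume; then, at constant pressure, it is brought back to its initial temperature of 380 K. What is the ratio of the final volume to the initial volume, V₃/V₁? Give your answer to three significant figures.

V₃/V₁ ≈ 17.5

Adiabatic step: V₂/V₁ = 13.8; T₂ = T₁·(1/13.8)^(0.09) = 300.1 K.
Isobaric step: V₃/V₂ = T₃/T₂ = 380/300.1.
V₃/V₁ = (V₂/V₁)(V₃/V₂) = 13.8 × (380/300.1) = 17.48.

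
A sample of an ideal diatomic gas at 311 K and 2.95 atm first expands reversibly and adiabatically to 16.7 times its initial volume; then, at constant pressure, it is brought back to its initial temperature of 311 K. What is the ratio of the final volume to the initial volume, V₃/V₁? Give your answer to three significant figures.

For a diatomic ideal gas γ = 7/5.
Adiabatic step: V₂/V₁ = 16.7; T₂ = T₁·(1/16.7)^(2/5) = 100.8 K.
Isobaric step: V₃/V₂ = T₃/T₂ = 311/100.8.
V₃/V₁ = (V₂/V₁)(V₃/V₂) = 16.7 × (311/100.8) = 51.5.

V₃/V₁ ≈ 51.5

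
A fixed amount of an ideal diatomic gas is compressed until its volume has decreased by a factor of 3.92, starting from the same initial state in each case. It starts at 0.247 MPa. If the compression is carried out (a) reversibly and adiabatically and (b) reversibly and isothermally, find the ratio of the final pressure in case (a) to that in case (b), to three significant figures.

P_adiabatic / P_isothermal ≈ 1.73

For a diatomic ideal gas γ = 7/5.
Isothermal: P_b = P₁(V₁/V₂) = 0.247×3.92.
Adiabatic: P_a = P₁(V₁/V₂)^γ = 0.247×3.92^(7/5).
P_a/P_b = (V₁/V₂)^(γ−1) = 3.92^(2/5) = 1.727.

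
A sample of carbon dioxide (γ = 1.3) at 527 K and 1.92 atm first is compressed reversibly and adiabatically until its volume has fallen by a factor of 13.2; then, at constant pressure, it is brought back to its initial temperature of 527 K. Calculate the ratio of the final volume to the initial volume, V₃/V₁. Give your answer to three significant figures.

V₃/V₁ ≈ 0.0349

Adiabatic step: V₂/V₁ = 0.07576; T₂ = T₁·13.2^(0.3) = 1143 K.
Isobaric step: V₃/V₂ = T₃/T₂ = 527/1143.
V₃/V₁ = (V₂/V₁)(V₃/V₂) = 0.07576 × (527/1143) = 0.03493.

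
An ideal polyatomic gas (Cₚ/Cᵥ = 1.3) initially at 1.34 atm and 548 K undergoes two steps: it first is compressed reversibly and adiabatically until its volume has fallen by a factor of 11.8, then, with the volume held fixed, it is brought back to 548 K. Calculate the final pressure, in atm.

Adiabatic step (PV^γ = const): P₂ = 1.34×11.8^(1.3) = 33.16 atm; T₂ = 548×11.8^(0.3) = 1149 K.
Isochoric: P₃ = P₂(T₃/T₂) = 33.16 × (548/1149) = 15.81 atm.

P₃ ≈ 15.8 atm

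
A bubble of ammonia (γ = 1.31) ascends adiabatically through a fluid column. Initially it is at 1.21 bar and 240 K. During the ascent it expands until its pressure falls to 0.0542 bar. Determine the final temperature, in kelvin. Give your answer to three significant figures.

T₂ ≈ 115 K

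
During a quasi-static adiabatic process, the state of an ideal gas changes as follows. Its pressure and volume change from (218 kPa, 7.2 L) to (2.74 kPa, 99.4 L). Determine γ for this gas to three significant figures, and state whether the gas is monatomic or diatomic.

γ ≈ 1.67; monatomic

PV^γ = const ⇒ γ = ln(P₂/P₁) / ln(V₁/V₂).
γ = ln(2.74/218) / ln(7.2/99.4) = 1.667.
γ ≈ 1.67 is close to 5/3, so the gas is monatomic.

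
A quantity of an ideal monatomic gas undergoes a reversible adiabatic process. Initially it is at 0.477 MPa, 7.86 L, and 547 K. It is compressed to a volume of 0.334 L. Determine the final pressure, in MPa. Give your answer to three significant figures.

Since PV^γ is constant along a reversible adiabat, P₂ = P₁ (V₁/V₂)^γ.
γ = 5/3 for a monatomic ideal gas.
P₂ = 0.477 × (7.86/0.334)^(5/3) = 92.18 MPa.

P₂ ≈ 92.2 MPa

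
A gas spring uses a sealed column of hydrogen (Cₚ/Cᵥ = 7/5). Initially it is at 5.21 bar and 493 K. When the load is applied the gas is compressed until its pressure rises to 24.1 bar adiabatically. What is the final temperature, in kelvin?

T₂ ≈ 764 K

Adiabatic: T₂/T₁ = (P₂/P₁)^((γ−1)/γ).
T₂ = 493 × (24.1/5.21)^(2/7) = 763.7 K.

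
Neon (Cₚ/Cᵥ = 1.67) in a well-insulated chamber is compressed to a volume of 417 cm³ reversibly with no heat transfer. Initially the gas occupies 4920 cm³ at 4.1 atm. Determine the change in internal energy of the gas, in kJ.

P₂ = P₁(V₁/V₂)^γ = 4.1×(4920/417)^(1.67) = 252.8 atm.
For a reversible adiabat, W_by_gas = (P₁V₁ − P₂V₂)/(γ−1).
W_by = (415400×0.00492 − 2.561×10^7×0.000417) / (0.67) = -12890 J.
Q = 0 ⇒ ΔU = −W_by = 12890 J.

ΔU ≈ 12.9 kJ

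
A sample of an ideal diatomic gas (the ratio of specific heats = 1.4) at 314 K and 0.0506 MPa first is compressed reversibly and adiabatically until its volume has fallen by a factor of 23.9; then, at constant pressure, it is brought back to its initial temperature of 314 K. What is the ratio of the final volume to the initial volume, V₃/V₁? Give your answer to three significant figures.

V₃/V₁ ≈ 0.0118

Adiabatic step: V₂/V₁ = 0.04184; T₂ = T₁·23.9^(0.4) = 1118 K.
Isobaric step: V₃/V₂ = T₃/T₂ = 314/1118.
V₃/V₁ = (V₂/V₁)(V₃/V₂) = 0.04184 × (314/1118) = 0.01176.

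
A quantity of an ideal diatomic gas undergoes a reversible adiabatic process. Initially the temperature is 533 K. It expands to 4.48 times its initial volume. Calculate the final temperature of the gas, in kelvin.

T₂ ≈ 293 K

Adiabatic: T₁V₁^(γ−1) = T₂V₂^(γ−1) ⇒ T₂ = T₁ (V₁/V₂)^(γ−1).
For a diatomic ideal gas γ = 7/5, so γ−1 = 2/5.
T₂ = 533 × (1/4.48)^(2/5) = 292.6 K.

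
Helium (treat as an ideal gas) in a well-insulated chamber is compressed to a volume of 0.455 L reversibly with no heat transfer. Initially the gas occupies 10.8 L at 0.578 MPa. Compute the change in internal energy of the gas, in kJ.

ΔU ≈ 68.0 kJ

γ = 5/3 for a monatomic ideal gas.
P₂ = P₁(V₁/V₂)^γ = 0.578×(10.8/0.455)^(5/3) = 113.3 MPa.
For a reversible adiabat, W_by_gas = (P₁V₁ − P₂V₂)/(γ−1).
W_by = (578000×0.0108 − 1.133×10^8×0.000455) / (2/3) = -67970 J.
Q = 0 ⇒ ΔU = −W_by = 67970 J.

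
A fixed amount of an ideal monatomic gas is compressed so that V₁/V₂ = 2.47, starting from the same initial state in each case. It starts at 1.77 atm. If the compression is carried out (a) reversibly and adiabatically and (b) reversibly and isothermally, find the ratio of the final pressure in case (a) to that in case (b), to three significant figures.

P_adiabatic / P_isothermal ≈ 1.83

For a monatomic ideal gas γ = 5/3.
Isothermal: P_b = P₁(V₁/V₂) = 1.77×2.47.
Adiabatic: P_a = P₁(V₁/V₂)^γ = 1.77×2.47^(5/3).
P_a/P_b = (V₁/V₂)^(γ−1) = 2.47^(2/3) = 1.827.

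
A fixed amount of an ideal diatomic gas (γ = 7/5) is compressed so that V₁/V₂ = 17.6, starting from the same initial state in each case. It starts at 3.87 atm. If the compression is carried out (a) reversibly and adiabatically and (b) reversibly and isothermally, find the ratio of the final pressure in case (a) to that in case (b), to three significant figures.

P_adiabatic / P_isothermal ≈ 3.15

Isothermal: P_b = P₁(V₁/V₂) = 3.87×17.6.
Adiabatic: P_a = P₁(V₁/V₂)^γ = 3.87×17.6^(7/5).
P_a/P_b = (V₁/V₂)^(γ−1) = 17.6^(2/5) = 3.149.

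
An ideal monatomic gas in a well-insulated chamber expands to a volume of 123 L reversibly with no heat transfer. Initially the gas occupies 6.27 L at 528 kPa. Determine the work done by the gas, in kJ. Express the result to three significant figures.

γ = 5/3 for a monatomic ideal gas.
P₂ = P₁(V₁/V₂)^γ = 528×(6.27/123)^(5/3) = 3.7 kPa.
For a reversible adiabat, W_by_gas = (P₁V₁ − P₂V₂)/(γ−1).
W_by = (528000×0.00627 − 3700×0.123) / (2/3) = 4283 J.

W ≈ 4.28 kJ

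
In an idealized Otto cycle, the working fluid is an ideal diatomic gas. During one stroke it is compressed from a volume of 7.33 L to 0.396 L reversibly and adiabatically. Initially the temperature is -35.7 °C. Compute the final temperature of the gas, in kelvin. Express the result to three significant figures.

T₂ ≈ 763 K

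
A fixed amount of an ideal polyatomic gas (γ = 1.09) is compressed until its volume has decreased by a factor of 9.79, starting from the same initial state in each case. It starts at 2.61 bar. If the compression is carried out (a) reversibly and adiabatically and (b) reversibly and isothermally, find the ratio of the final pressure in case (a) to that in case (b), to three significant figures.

Isothermal: P_b = P₁(V₁/V₂) = 2.61×9.79.
Adiabatic: P_a = P₁(V₁/V₂)^γ = 2.61×9.79^(1.09).
P_a/P_b = (V₁/V₂)^(γ−1) = 9.79^(0.09) = 1.228.

P_adiabatic / P_isothermal ≈ 1.23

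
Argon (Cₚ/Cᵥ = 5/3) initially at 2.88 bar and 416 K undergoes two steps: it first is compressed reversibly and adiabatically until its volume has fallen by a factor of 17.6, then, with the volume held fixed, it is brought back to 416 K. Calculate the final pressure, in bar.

P₃ ≈ 50.7 bar

Adiabatic step (PV^γ = const): P₂ = 2.88×17.6^(5/3) = 343 bar; T₂ = 416×17.6^(2/3) = 2815 K.
Isochoric: P₃ = P₂(T₃/T₂) = 343 × (416/2815) = 50.69 bar.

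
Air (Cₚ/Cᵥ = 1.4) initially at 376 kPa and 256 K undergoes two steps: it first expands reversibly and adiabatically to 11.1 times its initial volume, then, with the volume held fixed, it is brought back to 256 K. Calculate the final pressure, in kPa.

Adiabatic step (PV^γ = const): P₂ = 376×(1/11.1)^(1.4) = 12.93 kPa; T₂ = 256×(1/11.1)^(0.4) = 97.75 K.
Isochoric: P₃ = P₂(T₃/T₂) = 12.93 × (256/97.75) = 33.87 kPa.

P₃ ≈ 33.9 kPa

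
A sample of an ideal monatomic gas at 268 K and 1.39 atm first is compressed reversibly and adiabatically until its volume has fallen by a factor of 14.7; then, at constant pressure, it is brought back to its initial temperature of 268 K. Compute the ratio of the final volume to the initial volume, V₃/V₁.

V₃/V₁ ≈ 0.0113

For a monatomic ideal gas γ = 5/3.
Adiabatic step: V₂/V₁ = 0.06803; T₂ = T₁·14.7^(2/3) = 1608 K.
Isobaric step: V₃/V₂ = T₃/T₂ = 268/1608.
V₃/V₁ = (V₂/V₁)(V₃/V₂) = 0.06803 × (268/1608) = 0.01134.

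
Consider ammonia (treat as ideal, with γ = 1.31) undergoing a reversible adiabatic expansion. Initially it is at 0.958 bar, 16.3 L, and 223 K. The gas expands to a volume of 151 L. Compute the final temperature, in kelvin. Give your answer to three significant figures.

Adiabatic: T₁V₁^(γ−1) = T₂V₂^(γ−1) ⇒ T₂ = T₁ (V₁/V₂)^(γ−1).
T₂ = 223 × (16.3/151)^(0.31) = 111.8 K.

T₂ ≈ 112 K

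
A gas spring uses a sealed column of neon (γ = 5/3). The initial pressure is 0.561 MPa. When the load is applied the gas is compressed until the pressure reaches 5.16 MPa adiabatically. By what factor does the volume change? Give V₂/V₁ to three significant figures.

V₂/V₁ ≈ 0.264

From PV^γ = const, V₂/V₁ = (P₁/P₂)^(1/γ).
V₂/V₁ = (0.561/5.16)^(3/5) = 0.2641.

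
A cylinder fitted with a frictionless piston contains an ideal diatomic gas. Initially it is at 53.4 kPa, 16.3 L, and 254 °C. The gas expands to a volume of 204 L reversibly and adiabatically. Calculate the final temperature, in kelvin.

T₂ ≈ 192 K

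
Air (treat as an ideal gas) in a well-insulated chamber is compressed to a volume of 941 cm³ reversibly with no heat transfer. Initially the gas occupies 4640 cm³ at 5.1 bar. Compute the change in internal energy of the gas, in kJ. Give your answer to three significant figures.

ΔU ≈ 5.28 kJ

γ = 7/5 for a diatomic ideal gas.
P₂ = P₁(V₁/V₂)^γ = 5.1×(4640/941)^(7/5) = 47.61 bar.
For a reversible adiabat, W_by_gas = (P₁V₁ − P₂V₂)/(γ−1).
W_by = (510000×0.00464 − 4.761×10^6×0.000941) / (2/5) = -5284 J.
Q = 0 ⇒ ΔU = −W_by = 5284 J.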